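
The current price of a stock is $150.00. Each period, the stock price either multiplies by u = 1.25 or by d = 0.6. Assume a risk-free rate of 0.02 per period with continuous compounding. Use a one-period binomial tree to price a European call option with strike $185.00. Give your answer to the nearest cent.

$1.58

Risk-neutral probability p = (e^0.02 − 0.6)/(1.25 − 0.6) = 0.4202/0.6500 = 0.6465
Terminal stock prices: S_u = 187.5, S_d = 90
Terminal payoffs (S − K): max(2.5, 0) = 2.5, max(-95, 0) = 0
Node 0 (S = 150): V_0 = e^(−0.02)·[0.6465·2.5000 + 0.3535·0.0000] = 1.5842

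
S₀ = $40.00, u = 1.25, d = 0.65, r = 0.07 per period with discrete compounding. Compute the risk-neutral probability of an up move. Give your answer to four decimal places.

p = 0.7000

Risk-neutral probability p = (1 + 0.07 − 0.65)/(1.25 − 0.65) = 0.4200/0.6000 = 0.7000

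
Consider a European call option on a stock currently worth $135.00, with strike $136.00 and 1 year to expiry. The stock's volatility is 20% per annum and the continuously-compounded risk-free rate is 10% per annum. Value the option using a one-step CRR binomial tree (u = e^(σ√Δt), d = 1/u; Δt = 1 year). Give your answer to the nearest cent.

$18.59

CRR parameters: u = e^(σ√Δt) = e^(0.2·√1) = 1.2214, d = 1/u = 0.8187
Per-period rate: rΔt = 0.1·1 = 0.1, so R = e^0.1 = 1.1052
Risk-neutral probability p = (e^0.1 − 0.8187)/(1.2214 − 0.8187) = 0.2864/0.4027 = 0.7113
Terminal stock prices: S_u = 164.9, S_d = 110.5
Terminal payoffs (S − K): max(28.89, 0) = 28.89, max(-25.47, 0) = 0
Node 0 (S = 135): V_0 = e^(−0.1)·[0.7113·28.8894 + 0.2887·0.0000] = 18.5948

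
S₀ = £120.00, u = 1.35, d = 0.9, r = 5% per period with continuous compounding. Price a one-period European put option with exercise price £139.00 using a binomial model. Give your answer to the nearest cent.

Risk-neutral probability p = (e^0.05 − 0.9)/(1.35 − 0.9) = 0.1513/0.4500 = 0.3362
Terminal stock prices: S_u = 162, S_d = 108
Terminal payoffs (K − S): max(-23, 0) = 0, max(31, 0) = 31
Node 0 (S = 120): V_0 = e^(−0.05)·[0.3362·0.0000 + 0.6638·31.0000] = 19.5754

£19.58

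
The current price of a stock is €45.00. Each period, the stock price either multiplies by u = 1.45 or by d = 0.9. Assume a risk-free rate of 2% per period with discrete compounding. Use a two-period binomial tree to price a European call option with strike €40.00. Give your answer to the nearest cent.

€8.64

Risk-neutral probability p = (1 + 0.02 − 0.9)/(1.45 − 0.9) = 0.1200/0.5500 = 0.2182
Terminal stock prices: S_uu = 94.61, S_ud = 58.73, S_dd = 36.45
Terminal payoffs (S − K): max(54.61, 0) = 54.61, max(18.73, 0) = 18.73, max(-3.55, 0) = 0
Node u (S = 65.25): V_u = 1/1.02·[0.2182·54.6125 + 0.7818·18.7250] = 26.0343
Node d (S = 40.5): V_d = 1/1.02·[0.2182·18.7250 + 0.7818·0.0000] = 4.0053
Node 0 (S = 45): V_0 = 1/1.02·[0.2182·26.0343 + 0.7818·4.0053] = 8.6389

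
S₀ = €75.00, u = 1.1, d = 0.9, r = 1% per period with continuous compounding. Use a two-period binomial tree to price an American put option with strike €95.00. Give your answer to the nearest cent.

Risk-neutral probability p = (e^0.01 − 0.9)/(1.1 − 0.9) = 0.1101/0.2000 = 0.5503
Terminal stock prices: S_uu = 90.75, S_ud = 74.25, S_dd = 60.75
Terminal payoffs (K − S): max(4.25, 0) = 4.25, max(20.75, 0) = 20.75, max(34.25, 0) = 34.25
Node u (S = 82.5): continuation = e^(−0.01)·[0.5503·4.2500 + 0.4497·20.7500] = 11.5547; exercise value = 12.5000 > continuation, so V_u = 12.5000 (exercise)
Node d (S = 67.5): continuation = e^(−0.01)·[0.5503·20.7500 + 0.4497·34.2500] = 26.5547; exercise value = 27.5000 > continuation, so V_d = 27.5000 (exercise)
Node 0 (S = 75): continuation = e^(−0.01)·[0.5503·12.5000 + 0.4497·27.5000] = 19.0547; exercise value = 20.0000 > continuation, so V_0 = 20.0000 (exercise)

€20.00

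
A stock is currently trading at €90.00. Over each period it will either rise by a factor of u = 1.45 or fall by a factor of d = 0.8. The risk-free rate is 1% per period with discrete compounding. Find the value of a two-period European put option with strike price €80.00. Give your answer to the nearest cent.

Risk-neutral probability p = (1 + 0.01 − 0.8)/(1.45 − 0.8) = 0.2100/0.6500 = 0.3231
Terminal stock prices: S_uu = 189.2, S_ud = 104.4, S_dd = 57.6
Terminal payoffs (K − S): max(-109.2, 0) = 0, max(-24.4, 0) = 0, max(22.4, 0) = 22.4
Node u (S = 130.5): V_u = 1/1.01·[0.3231·0.0000 + 0.6769·0.0000] = 0.0000
Node d (S = 72): V_d = 1/1.01·[0.3231·0.0000 + 0.6769·22.4000] = 15.0129
Node 0 (S = 90): V_0 = 1/1.01·[0.3231·0.0000 + 0.6769·15.0129] = 10.0620

€10.06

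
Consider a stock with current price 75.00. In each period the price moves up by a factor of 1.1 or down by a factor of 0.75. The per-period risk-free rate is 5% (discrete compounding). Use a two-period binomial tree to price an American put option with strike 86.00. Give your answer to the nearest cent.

Risk-neutral probability p = (1 + 0.05 − 0.75)/(1.1 − 0.75) = 0.3000/0.3500 = 0.8571
Terminal stock prices: S_uu = 90.75, S_ud = 61.88, S_dd = 42.19
Terminal payoffs (K − S): max(-4.75, 0) = 0, max(24.12, 0) = 24.12, max(43.81, 0) = 43.81
Node u (S = 82.5): continuation = 1/1.05·[0.8571·0.0000 + 0.1429·24.1250] = 3.2823; exercise value = 3.5000 > continuation, so V_u = 3.5000 (exercise)
Node d (S = 56.25): continuation = 1/1.05·[0.8571·24.1250 + 0.1429·43.8125] = 25.6548; exercise value = 29.7500 > continuation, so V_d = 29.7500 (exercise)
Node 0 (S = 75): continuation = 1/1.05·[0.8571·3.5000 + 0.1429·29.7500] = 6.9048; exercise value = 11.0000 > continuation, so V_0 = 11.0000 (exercise)

11.00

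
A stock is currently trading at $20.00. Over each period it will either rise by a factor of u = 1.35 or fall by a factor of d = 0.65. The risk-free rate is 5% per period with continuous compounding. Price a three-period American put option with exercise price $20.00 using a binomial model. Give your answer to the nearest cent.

Risk-neutral probability p = (e^0.05 − 0.65)/(1.35 − 0.65) = 0.4013/0.7000 = 0.5732
Terminal stock prices: S_uuu = 49.21, S_uud = 23.69, S_udd = 11.41, S_ddd = 5.492
Terminal payoffs (K − S): max(-29.21, 0) = 0, max(-3.693, 0) = 0, max(8.592, 0) = 8.592, max(14.51, 0) = 14.51
Node uu (S = 36.45): continuation = e^(−0.05)·[0.5732·0.0000 + 0.4268·0.0000] = 0.0000; exercise value = 0.0000 ≤ continuation, so V_uu = 0.0000
Node ud (S = 17.55): continuation = e^(−0.05)·[0.5732·0.0000 + 0.4268·8.5925] = 3.4881; exercise value = 2.4500 ≤ continuation, so V_ud = 3.4881
Node dd (S = 8.45): continuation = e^(−0.05)·[0.5732·8.5925 + 0.4268·14.5075] = 10.5746; exercise value = 11.5500 > continuation, so V_dd = 11.5500 (exercise)
Node u (S = 27): continuation = e^(−0.05)·[0.5732·0.0000 + 0.4268·3.4881] = 1.4160; exercise value = 0.0000 ≤ continuation, so V_u = 1.4160
Node d (S = 13): continuation = e^(−0.05)·[0.5732·3.4881 + 0.4268·11.5500] = 6.5906; exercise value = 7.0000 > continuation, so V_d = 7.0000 (exercise)
Node 0 (S = 20): continuation = e^(−0.05)·[0.5732·1.4160 + 0.4268·7.0000] = 3.6137; exercise value = 0.0000 ≤ continuation, so V_0 = 3.6137

$3.61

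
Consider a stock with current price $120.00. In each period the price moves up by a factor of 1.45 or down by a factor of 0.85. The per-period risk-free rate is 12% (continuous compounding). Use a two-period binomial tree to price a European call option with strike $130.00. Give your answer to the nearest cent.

$27.58

Risk-neutral probability p = (e^0.12 − 0.85)/(1.45 − 0.85) = 0.2775/0.6000 = 0.4625
Terminal stock prices: S_uu = 252.3, S_ud = 147.9, S_dd = 86.7
Terminal payoffs (S − K): max(122.3, 0) = 122.3, max(17.9, 0) = 17.9, max(-43.3, 0) = 0
Node u (S = 174): V_u = e^(−0.12)·[0.4625·122.3000 + 0.5375·17.9000] = 58.7003
Node d (S = 102): V_d = e^(−0.12)·[0.4625·17.9000 + 0.5375·0.0000] = 7.3425
Node 0 (S = 120): V_0 = e^(−0.12)·[0.4625·58.7003 + 0.5375·7.3425] = 27.5790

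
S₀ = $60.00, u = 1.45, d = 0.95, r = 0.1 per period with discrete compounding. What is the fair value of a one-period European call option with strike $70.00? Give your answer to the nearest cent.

$4.64

Risk-neutral probability p = (1 + 0.1 − 0.95)/(1.45 − 0.95) = 0.1500/0.5000 = 0.3000
Terminal stock prices: S_u = 87, S_d = 57
Terminal payoffs (S − K): max(17, 0) = 17, max(-13, 0) = 0
Node 0 (S = 60): V_0 = 1/1.1·[0.3000·17.0000 + 0.7000·0.0000] = 4.6364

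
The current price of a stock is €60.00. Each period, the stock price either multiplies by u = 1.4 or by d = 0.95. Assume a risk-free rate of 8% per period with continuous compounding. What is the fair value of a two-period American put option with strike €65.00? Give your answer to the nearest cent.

€5.20

Risk-neutral probability p = (e^0.08 − 0.95)/(1.4 − 0.95) = 0.1333/0.4500 = 0.2962
Terminal stock prices: S_uu = 117.6, S_ud = 79.8, S_dd = 54.15
Terminal payoffs (K − S): max(-52.6, 0) = 0, max(-14.8, 0) = 0, max(10.85, 0) = 10.85
Node u (S = 84): continuation = e^(−0.08)·[0.2962·0.0000 + 0.7038·0.0000] = 0.0000; exercise value = 0.0000 ≤ continuation, so V_u = 0.0000
Node d (S = 57): continuation = e^(−0.08)·[0.2962·0.0000 + 0.7038·10.8500] = 7.0492; exercise value = 8.0000 > continuation, so V_d = 8.0000 (exercise)
Node 0 (S = 60): continuation = e^(−0.08)·[0.2962·0.0000 + 0.7038·8.0000] = 5.1976; exercise value = 5.0000 ≤ continuation, so V_0 = 5.1976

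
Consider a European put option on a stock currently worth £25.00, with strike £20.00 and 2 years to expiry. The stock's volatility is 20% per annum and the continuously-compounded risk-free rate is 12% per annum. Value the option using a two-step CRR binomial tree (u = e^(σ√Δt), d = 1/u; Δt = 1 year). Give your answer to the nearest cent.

CRR parameters: u = e^(σ√Δt) = e^(0.2·√1) = 1.2214, d = 1/u = 0.8187
Per-period rate: rΔt = 0.12·1 = 0.12, so R = e^0.12 = 1.1275
Risk-neutral probability p = (e^0.12 − 0.8187)/(1.2214 − 0.8187) = 0.3088/0.4027 = 0.7668
Terminal stock prices: S_uu = 37.3, S_ud = 25, S_dd = 16.76
Terminal payoffs (K − S): max(-17.3, 0) = 0, max(-5, 0) = 0, max(3.242, 0) = 3.242
Node u (S = 30.54): V_u = e^(−0.12)·[0.7668·0.0000 + 0.2332·0.0000] = 0.0000
Node d (S = 20.47): V_d = e^(−0.12)·[0.7668·0.0000 + 0.2332·3.2420] = 0.6706
Node 0 (S = 25): V_0 = e^(−0.12)·[0.7668·0.0000 + 0.2332·0.6706] = 0.1387

£0.14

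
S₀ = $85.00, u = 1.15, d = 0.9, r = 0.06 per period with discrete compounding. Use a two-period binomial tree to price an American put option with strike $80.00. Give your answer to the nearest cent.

$1.29

Risk-neutral probability p = (1 + 0.06 − 0.9)/(1.15 − 0.9) = 0.1600/0.2500 = 0.6400
Terminal stock prices: S_uu = 112.4, S_ud = 87.97, S_dd = 68.85
Terminal payoffs (K − S): max(-32.41, 0) = 0, max(-7.975, 0) = 0, max(11.15, 0) = 11.15
Node u (S = 97.75): continuation = 1/1.06·[0.6400·0.0000 + 0.3600·0.0000] = 0.0000; exercise value = 0.0000 ≤ continuation, so V_u = 0.0000
Node d (S = 76.5): continuation = 1/1.06·[0.6400·0.0000 + 0.3600·11.1500] = 3.7868; exercise value = 3.5000 ≤ continuation, so V_d = 3.7868
Node 0 (S = 85): continuation = 1/1.06·[0.6400·0.0000 + 0.3600·3.7868] = 1.2861; exercise value = 0.0000 ≤ continuation, so V_0 = 1.2861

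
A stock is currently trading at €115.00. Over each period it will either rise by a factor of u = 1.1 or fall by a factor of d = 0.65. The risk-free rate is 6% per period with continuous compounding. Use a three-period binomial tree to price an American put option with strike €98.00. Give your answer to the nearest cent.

€3.39

Risk-neutral probability p = (e^0.06 − 0.65)/(1.1 − 0.65) = 0.4118/0.4500 = 0.9152
Terminal stock prices: S_uuu = 153.1, S_uud = 90.45, S_udd = 53.45, S_ddd = 31.58
Terminal payoffs (K − S): max(-55.07, 0) = 0, max(7.552, 0) = 7.552, max(44.55, 0) = 44.55, max(66.42, 0) = 66.42
Node uu (S = 139.2): continuation = e^(−0.06)·[0.9152·0.0000 + 0.0848·7.5525] = 0.6032; exercise value = 0.0000 ≤ continuation, so V_uu = 0.6032
Node ud (S = 82.23): continuation = e^(−0.06)·[0.9152·7.5525 + 0.0848·44.5537] = 10.0679; exercise value = 15.7750 > continuation, so V_ud = 15.7750 (exercise)
Node dd (S = 48.59): continuation = e^(−0.06)·[0.9152·44.5537 + 0.0848·66.4181] = 43.7054; exercise value = 49.4125 > continuation, so V_dd = 49.4125 (exercise)
Node u (S = 126.5): continuation = e^(−0.06)·[0.9152·0.6032 + 0.0848·15.7750] = 1.7798; exercise value = 0.0000 ≤ continuation, so V_u = 1.7798
Node d (S = 74.75): continuation = e^(−0.06)·[0.9152·15.7750 + 0.0848·49.4125] = 17.5429; exercise value = 23.2500 > continuation, so V_d = 23.2500 (exercise)
Node 0 (S = 115): continuation = e^(−0.06)·[0.9152·1.7798 + 0.0848·23.2500] = 3.3910; exercise value = 0.0000 ≤ continuation, so V_0 = 3.3910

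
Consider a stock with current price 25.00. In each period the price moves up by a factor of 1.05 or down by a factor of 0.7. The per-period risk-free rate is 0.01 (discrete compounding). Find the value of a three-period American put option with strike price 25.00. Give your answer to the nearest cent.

Risk-neutral probability p = (1 + 0.01 − 0.7)/(1.05 − 0.7) = 0.3100/0.3500 = 0.8857
Terminal stock prices: S_uuu = 28.94, S_uud = 19.29, S_udd = 12.86, S_ddd = 8.575
Terminal payoffs (K − S): max(-3.941, 0) = 0, max(5.706, 0) = 5.706, max(12.14, 0) = 12.14, max(16.43, 0) = 16.43
Node uu (S = 27.56): continuation = 1/1.01·[0.8857·0.0000 + 0.1143·5.7063] = 0.6457; exercise value = 0.0000 ≤ continuation, so V_uu = 0.6457
Node ud (S = 18.38): continuation = 1/1.01·[0.8857·5.7063 + 0.1143·12.1375] = 6.3775; exercise value = 6.6250 > continuation, so V_ud = 6.6250 (exercise)
Node dd (S = 12.25): continuation = 1/1.01·[0.8857·12.1375 + 0.1143·16.4250] = 12.5025; exercise value = 12.7500 > continuation, so V_dd = 12.7500 (exercise)
Node u (S = 26.25): continuation = 1/1.01·[0.8857·0.6457 + 0.1143·6.6250] = 1.3159; exercise value = 0.0000 ≤ continuation, so V_u = 1.3159
Node d (S = 17.5): continuation = 1/1.01·[0.8857·6.6250 + 0.1143·12.7500] = 7.2525; exercise value = 7.5000 > continuation, so V_d = 7.5000 (exercise)
Node 0 (S = 25): continuation = 1/1.01·[0.8857·1.3159 + 0.1143·7.5000] = 2.0026; exercise value = 0.0000 ≤ continuation, so V_0 = 2.0026

2.00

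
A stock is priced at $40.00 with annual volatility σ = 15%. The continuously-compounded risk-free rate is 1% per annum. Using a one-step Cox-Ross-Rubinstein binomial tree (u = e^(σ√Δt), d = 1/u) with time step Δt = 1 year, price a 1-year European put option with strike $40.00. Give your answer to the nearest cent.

$2.78

CRR parameters: u = e^(σ√Δt) = e^(0.15·√1) = 1.1618, d = 1/u = 0.8607
Per-period rate: rΔt = 0.01·1 = 0.01, so R = e^0.01 = 1.0101
Risk-neutral probability p = (e^0.01 − 0.8607)/(1.1618 − 0.8607) = 0.1493/0.3011 = 0.4959
Terminal stock prices: S_u = 46.47, S_d = 34.43
Terminal payoffs (K − S): max(-6.473, 0) = 0, max(5.572, 0) = 5.572
Node 0 (S = 40): V_0 = e^(−0.01)·[0.4959·0.0000 + 0.5041·5.5717] = 2.7805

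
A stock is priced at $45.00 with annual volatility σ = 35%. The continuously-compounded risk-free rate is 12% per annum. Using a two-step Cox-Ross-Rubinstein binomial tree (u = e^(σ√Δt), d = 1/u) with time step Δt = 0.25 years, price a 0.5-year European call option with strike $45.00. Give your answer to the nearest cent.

CRR parameters: u = e^(σ√Δt) = e^(0.35·√0.25) = 1.1912, d = 1/u = 0.8395
Per-period rate: rΔt = 0.12·0.25 = 0.03, so R = e^0.03 = 1.0305
Risk-neutral probability p = (e^0.03 − 0.8395)/(1.1912 − 0.8395) = 0.1910/0.3518 = 0.5429
Terminal stock prices: S_uu = 63.86, S_ud = 45, S_dd = 31.71
Terminal payoffs (S − K): max(18.86, 0) = 18.86, max(0, 0) = 0, max(-13.29, 0) = 0
Node u (S = 53.61): V_u = e^(−0.03)·[0.5429·18.8580 + 0.4571·0.0000] = 9.9360
Node d (S = 37.78): V_d = e^(−0.03)·[0.5429·0.0000 + 0.4571·0.0000] = 0.0000
Node 0 (S = 45): V_0 = e^(−0.03)·[0.5429·9.9360 + 0.4571·0.0000] = 5.2352

$5.24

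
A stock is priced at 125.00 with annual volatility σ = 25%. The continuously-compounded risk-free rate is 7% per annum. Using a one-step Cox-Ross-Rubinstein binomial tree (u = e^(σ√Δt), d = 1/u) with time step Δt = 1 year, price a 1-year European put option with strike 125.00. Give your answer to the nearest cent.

CRR parameters: u = e^(σ√Δt) = e^(0.25·√1) = 1.2840, d = 1/u = 0.7788
Per-period rate: rΔt = 0.07·1 = 0.07, so R = e^0.07 = 1.0725
Risk-neutral probability p = (e^0.07 − 0.7788)/(1.2840 − 0.7788) = 0.2937/0.5052 = 0.5813
Terminal stock prices: S_u = 160.5, S_d = 97.35
Terminal payoffs (K − S): max(-35.5, 0) = 0, max(27.65, 0) = 27.65
Node 0 (S = 125): V_0 = e^(−0.07)·[0.5813·0.0000 + 0.4187·27.6499] = 10.7933

10.79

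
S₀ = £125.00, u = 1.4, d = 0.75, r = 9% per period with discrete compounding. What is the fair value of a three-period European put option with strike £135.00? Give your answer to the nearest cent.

£16.97

Risk-neutral probability p = (1 + 0.09 − 0.75)/(1.4 − 0.75) = 0.3400/0.6500 = 0.5231
Terminal stock prices: S_uuu = 343, S_uud = 183.7, S_udd = 98.44, S_ddd = 52.73
Terminal payoffs (K − S): max(-208, 0) = 0, max(-48.75, 0) = 0, max(36.56, 0) = 36.56, max(82.27, 0) = 82.27
Node uu (S = 245): V_uu = 1/1.09·[0.5231·0.0000 + 0.4769·0.0000] = 0.0000
Node ud (S = 131.2): V_ud = 1/1.09·[0.5231·0.0000 + 0.4769·36.5625] = 15.9977
Node dd (S = 70.31): V_dd = 1/1.09·[0.5231·36.5625 + 0.4769·82.2656] = 53.5407
Node u (S = 175): V_u = 1/1.09·[0.5231·0.0000 + 0.4769·15.9977] = 6.9997
Node d (S = 93.75): V_d = 1/1.09·[0.5231·15.9977 + 0.4769·53.5407] = 31.1035
Node 0 (S = 125): V_0 = 1/1.09·[0.5231·6.9997 + 0.4769·31.1035] = 16.9682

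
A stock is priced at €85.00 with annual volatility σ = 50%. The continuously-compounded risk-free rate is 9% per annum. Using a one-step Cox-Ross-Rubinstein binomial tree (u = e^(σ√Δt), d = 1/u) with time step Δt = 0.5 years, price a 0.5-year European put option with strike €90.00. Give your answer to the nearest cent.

CRR parameters: u = e^(σ√Δt) = e^(0.5·√0.5) = 1.4241, d = 1/u = 0.7022
Per-period rate: rΔt = 0.09·0.5 = 0.045, so R = e^0.045 = 1.0460
Risk-neutral probability p = (e^0.045 − 0.7022)/(1.4241 − 0.7022) = 0.3438/0.7219 = 0.4763
Terminal stock prices: S_u = 121.1, S_d = 59.69
Terminal payoffs (K − S): max(-31.05, 0) = 0, max(30.31, 0) = 30.31
Node 0 (S = 85): V_0 = e^(−0.045)·[0.4763·0.0000 + 0.5237·30.3140] = 15.1775

€15.18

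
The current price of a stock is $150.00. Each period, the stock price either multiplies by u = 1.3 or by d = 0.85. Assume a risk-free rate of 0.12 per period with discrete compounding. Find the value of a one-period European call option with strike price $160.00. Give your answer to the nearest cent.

$18.75

Risk-neutral probability p = (1 + 0.12 − 0.85)/(1.3 − 0.85) = 0.2700/0.4500 = 0.6000
Terminal stock prices: S_u = 195, S_d = 127.5
Terminal payoffs (S − K): max(35, 0) = 35, max(-32.5, 0) = 0
Node 0 (S = 150): V_0 = 1/1.12·[0.6000·35.0000 + 0.4000·0.0000] = 18.7500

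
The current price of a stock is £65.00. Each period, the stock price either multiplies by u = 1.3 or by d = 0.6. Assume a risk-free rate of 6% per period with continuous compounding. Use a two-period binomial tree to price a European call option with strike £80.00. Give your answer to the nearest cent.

£11.52

Risk-neutral probability p = (e^0.06 − 0.6)/(1.3 − 0.6) = 0.4618/0.7000 = 0.6598
Terminal stock prices: S_uu = 109.9, S_ud = 50.7, S_dd = 23.4
Terminal payoffs (S − K): max(29.85, 0) = 29.85, max(-29.3, 0) = 0, max(-56.6, 0) = 0
Node u (S = 84.5): V_u = e^(−0.06)·[0.6598·29.8500 + 0.3402·0.0000] = 18.5471
Node d (S = 39): V_d = e^(−0.06)·[0.6598·0.0000 + 0.3402·0.0000] = 0.0000
Node 0 (S = 65): V_0 = e^(−0.06)·[0.6598·18.5471 + 0.3402·0.0000] = 11.5242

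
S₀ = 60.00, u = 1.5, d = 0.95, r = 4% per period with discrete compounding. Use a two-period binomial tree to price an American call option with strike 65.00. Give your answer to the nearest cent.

6.92

Risk-neutral probability p = (1 + 0.04 − 0.95)/(1.5 − 0.95) = 0.0900/0.5500 = 0.1636
Terminal stock prices: S_uu = 135, S_ud = 85.5, S_dd = 54.15
Terminal payoffs (S − K): max(70, 0) = 70, max(20.5, 0) = 20.5, max(-10.85, 0) = 0
Node u (S = 90): continuation = 1/1.04·[0.1636·70.0000 + 0.8364·20.5000] = 27.5000; exercise value = 25.0000 ≤ continuation, so V_u = 27.5000
Node d (S = 57): continuation = 1/1.04·[0.1636·20.5000 + 0.8364·0.0000] = 3.2255; exercise value = 0.0000 ≤ continuation, so V_d = 3.2255
Node 0 (S = 60): continuation = 1/1.04·[0.1636·27.5000 + 0.8364·3.2255] = 6.9209; exercise value = 0.0000 ≤ continuation, so V_0 = 6.9209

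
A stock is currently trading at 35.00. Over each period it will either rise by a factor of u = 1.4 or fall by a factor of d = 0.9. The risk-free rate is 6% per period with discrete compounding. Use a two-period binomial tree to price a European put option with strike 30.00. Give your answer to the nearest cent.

0.68

Risk-neutral probability p = (1 + 0.06 − 0.9)/(1.4 − 0.9) = 0.1600/0.5000 = 0.3200
Terminal stock prices: S_uu = 68.6, S_ud = 44.1, S_dd = 28.35
Terminal payoffs (K − S): max(-38.6, 0) = 0, max(-14.1, 0) = 0, max(1.65, 0) = 1.65
Node u (S = 49): V_u = 1/1.06·[0.3200·0.0000 + 0.6800·0.0000] = 0.0000
Node d (S = 31.5): V_d = 1/1.06·[0.3200·0.0000 + 0.6800·1.6500] = 1.0585
Node 0 (S = 35): V_0 = 1/1.06·[0.3200·0.0000 + 0.6800·1.0585] = 0.6790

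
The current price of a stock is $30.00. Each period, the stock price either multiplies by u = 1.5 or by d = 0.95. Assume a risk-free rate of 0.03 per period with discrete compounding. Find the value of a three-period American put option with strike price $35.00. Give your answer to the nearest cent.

Risk-neutral probability p = (1 + 0.03 − 0.95)/(1.5 − 0.95) = 0.0800/0.5500 = 0.1455
Terminal stock prices: S_uuu = 101.2, S_uud = 64.12, S_udd = 40.61, S_ddd = 25.72
Terminal payoffs (K − S): max(-66.25, 0) = 0, max(-29.12, 0) = 0, max(-5.612, 0) = 0, max(9.279, 0) = 9.279
Node uu (S = 67.5): continuation = 1/1.03·[0.1455·0.0000 + 0.8545·0.0000] = 0.0000; exercise value = 0.0000 ≤ continuation, so V_uu = 0.0000
Node ud (S = 42.75): continuation = 1/1.03·[0.1455·0.0000 + 0.8545·0.0000] = 0.0000; exercise value = 0.0000 ≤ continuation, so V_ud = 0.0000
Node dd (S = 27.07): continuation = 1/1.03·[0.1455·0.0000 + 0.8545·9.2788] = 7.6982; exercise value = 7.9250 > continuation, so V_dd = 7.9250 (exercise)
Node u (S = 45): continuation = 1/1.03·[0.1455·0.0000 + 0.8545·0.0000] = 0.0000; exercise value = 0.0000 ≤ continuation, so V_u = 0.0000
Node d (S = 28.5): continuation = 1/1.03·[0.1455·0.0000 + 0.8545·7.9250] = 6.5750; exercise value = 6.5000 ≤ continuation, so V_d = 6.5750
Node 0 (S = 30): continuation = 1/1.03·[0.1455·0.0000 + 0.8545·6.5750] = 5.4550; exercise value = 5.0000 ≤ continuation, so V_0 = 5.4550

$5.46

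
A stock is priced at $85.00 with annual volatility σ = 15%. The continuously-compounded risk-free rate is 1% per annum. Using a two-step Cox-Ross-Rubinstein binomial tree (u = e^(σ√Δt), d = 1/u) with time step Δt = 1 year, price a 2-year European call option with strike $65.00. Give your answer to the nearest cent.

CRR parameters: u = e^(σ√Δt) = e^(0.15·√1) = 1.1618, d = 1/u = 0.8607
Per-period rate: rΔt = 0.01·1 = 0.01, so R = e^0.01 = 1.0101
Risk-neutral probability p = (e^0.01 − 0.8607)/(1.1618 − 0.8607) = 0.1493/0.3011 = 0.4959
Terminal stock prices: S_uu = 114.7, S_ud = 85, S_dd = 62.97
Terminal payoffs (S − K): max(49.74, 0) = 49.74, max(20, 0) = 20, max(-2.03, 0) = 0
Node u (S = 98.76): V_u = e^(−0.01)·[0.4959·49.7380 + 0.5041·20.0000] = 34.4027
Node d (S = 73.16): V_d = e^(−0.01)·[0.4959·20.0000 + 0.5041·0.0000] = 9.8202
Node 0 (S = 85): V_0 = e^(−0.01)·[0.4959·34.4027 + 0.5041·9.8202] = 21.7927

$21.79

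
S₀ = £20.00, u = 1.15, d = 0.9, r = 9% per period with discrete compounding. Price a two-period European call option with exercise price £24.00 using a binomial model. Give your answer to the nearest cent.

£1.19

Risk-neutral probability p = (1 + 0.09 − 0.9)/(1.15 − 0.9) = 0.1900/0.2500 = 0.7600
Terminal stock prices: S_uu = 26.45, S_ud = 20.7, S_dd = 16.2
Terminal payoffs (S − K): max(2.45, 0) = 2.45, max(-3.3, 0) = 0, max(-7.8, 0) = 0
Node u (S = 23): V_u = 1/1.09·[0.7600·2.4500 + 0.2400·0.0000] = 1.7083
Node d (S = 18): V_d = 1/1.09·[0.7600·0.0000 + 0.2400·0.0000] = 0.0000
Node 0 (S = 20): V_0 = 1/1.09·[0.7600·1.7083 + 0.2400·0.0000] = 1.1911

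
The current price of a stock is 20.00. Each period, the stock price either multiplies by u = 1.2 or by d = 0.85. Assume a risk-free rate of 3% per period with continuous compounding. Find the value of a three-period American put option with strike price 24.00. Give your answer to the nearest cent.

4.14

Risk-neutral probability p = (e^0.03 − 0.85)/(1.2 − 0.85) = 0.1805/0.3500 = 0.5156
Terminal stock prices: S_uuu = 34.56, S_uud = 24.48, S_udd = 17.34, S_ddd = 12.28
Terminal payoffs (K − S): max(-10.56, 0) = 0, max(-0.48, 0) = 0, max(6.66, 0) = 6.66, max(11.72, 0) = 11.72
Node uu (S = 28.8): continuation = e^(−0.03)·[0.5156·0.0000 + 0.4844·0.0000] = 0.0000; exercise value = 0.0000 ≤ continuation, so V_uu = 0.0000
Node ud (S = 20.4): continuation = e^(−0.03)·[0.5156·0.0000 + 0.4844·6.6600] = 3.1309; exercise value = 3.6000 > continuation, so V_ud = 3.6000 (exercise)
Node dd (S = 14.45): continuation = e^(−0.03)·[0.5156·6.6600 + 0.4844·11.7175] = 8.8407; exercise value = 9.5500 > continuation, so V_dd = 9.5500 (exercise)
Node u (S = 24): continuation = e^(−0.03)·[0.5156·0.0000 + 0.4844·3.6000] = 1.6924; exercise value = 0.0000 ≤ continuation, so V_u = 1.6924
Node d (S = 17): continuation = e^(−0.03)·[0.5156·3.6000 + 0.4844·9.5500] = 6.2907; exercise value = 7.0000 > continuation, so V_d = 7.0000 (exercise)
Node 0 (S = 20): continuation = e^(−0.03)·[0.5156·1.6924 + 0.4844·7.0000] = 4.1375; exercise value = 4.0000 ≤ continuation, so V_0 = 4.1375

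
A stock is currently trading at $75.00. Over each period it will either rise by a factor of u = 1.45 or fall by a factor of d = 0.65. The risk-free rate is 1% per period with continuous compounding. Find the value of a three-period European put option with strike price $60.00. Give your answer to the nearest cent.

$11.93

Risk-neutral probability p = (e^0.01 − 0.65)/(1.45 − 0.65) = 0.3601/0.8000 = 0.4501
Terminal stock prices: S_uuu = 228.6, S_uud = 102.5, S_udd = 45.95, S_ddd = 20.6
Terminal payoffs (K − S): max(-168.6, 0) = 0, max(-42.5, 0) = 0, max(14.05, 0) = 14.05, max(39.4, 0) = 39.4
Node uu (S = 157.7): V_uu = e^(−0.01)·[0.4501·0.0000 + 0.5499·0.0000] = 0.0000
Node ud (S = 70.69): V_ud = e^(−0.01)·[0.4501·0.0000 + 0.5499·14.0531] = 7.6514
Node dd (S = 31.69): V_dd = e^(−0.01)·[0.4501·14.0531 + 0.5499·39.4031] = 27.7155
Node u (S = 108.8): V_u = e^(−0.01)·[0.4501·0.0000 + 0.5499·7.6514] = 4.1659
Node d (S = 48.75): V_d = e^(−0.01)·[0.4501·7.6514 + 0.5499·27.7155] = 18.4995
Node 0 (S = 75): V_0 = e^(−0.01)·[0.4501·4.1659 + 0.5499·18.4995] = 11.9286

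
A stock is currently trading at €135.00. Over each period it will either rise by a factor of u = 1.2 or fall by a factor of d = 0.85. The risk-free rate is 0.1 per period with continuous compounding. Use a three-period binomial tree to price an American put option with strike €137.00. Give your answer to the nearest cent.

€6.25

Risk-neutral probability p = (e^0.1 − 0.85)/(1.2 − 0.85) = 0.2552/0.3500 = 0.7291
Terminal stock prices: S_uuu = 233.3, S_uud = 165.2, S_udd = 117, S_ddd = 82.91
Terminal payoffs (K − S): max(-96.28, 0) = 0, max(-28.24, 0) = 0, max(19.96, 0) = 19.96, max(54.09, 0) = 54.09
Node uu (S = 194.4): continuation = e^(−0.1)·[0.7291·0.0000 + 0.2709·0.0000] = 0.0000; exercise value = 0.0000 ≤ continuation, so V_uu = 0.0000
Node ud (S = 137.7): continuation = e^(−0.1)·[0.7291·0.0000 + 0.2709·19.9550] = 4.8921; exercise value = 0.0000 ≤ continuation, so V_ud = 4.8921
Node dd (S = 97.54): continuation = e^(−0.1)·[0.7291·19.9550 + 0.2709·54.0931] = 26.4252; exercise value = 39.4625 > continuation, so V_dd = 39.4625 (exercise)
Node u (S = 162): continuation = e^(−0.1)·[0.7291·0.0000 + 0.2709·4.8921] = 1.1993; exercise value = 0.0000 ≤ continuation, so V_u = 1.1993
Node d (S = 114.8): continuation = e^(−0.1)·[0.7291·4.8921 + 0.2709·39.4625] = 12.9017; exercise value = 22.2500 > continuation, so V_d = 22.2500 (exercise)
Node 0 (S = 135): continuation = e^(−0.1)·[0.7291·1.1993 + 0.2709·22.2500] = 6.2459; exercise value = 2.0000 ≤ continuation, so V_0 = 6.2459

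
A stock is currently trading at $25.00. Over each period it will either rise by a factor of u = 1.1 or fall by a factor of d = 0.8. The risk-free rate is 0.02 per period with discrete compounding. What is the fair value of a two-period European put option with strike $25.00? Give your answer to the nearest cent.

Risk-neutral probability p = (1 + 0.02 − 0.8)/(1.1 − 0.8) = 0.2200/0.3000 = 0.7333
Terminal stock prices: S_uu = 30.25, S_ud = 22, S_dd = 16
Terminal payoffs (K − S): max(-5.25, 0) = 0, max(3, 0) = 3, max(9, 0) = 9
Node u (S = 27.5): V_u = 1/1.02·[0.7333·0.0000 + 0.2667·3.0000] = 0.7843
Node d (S = 20): V_d = 1/1.02·[0.7333·3.0000 + 0.2667·9.0000] = 4.5098
Node 0 (S = 25): V_0 = 1/1.02·[0.7333·0.7843 + 0.2667·4.5098] = 1.7429

$1.74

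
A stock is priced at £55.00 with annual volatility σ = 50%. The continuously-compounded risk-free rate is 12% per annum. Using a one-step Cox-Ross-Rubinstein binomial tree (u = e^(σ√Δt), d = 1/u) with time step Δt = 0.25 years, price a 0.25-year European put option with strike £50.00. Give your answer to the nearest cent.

£3.49

CRR parameters: u = e^(σ√Δt) = e^(0.5·√0.25) = 1.2840, d = 1/u = 0.7788
Per-period rate: rΔt = 0.12·0.25 = 0.03, so R = e^0.03 = 1.0305
Risk-neutral probability p = (e^0.03 − 0.7788)/(1.2840 − 0.7788) = 0.2517/0.5052 = 0.4981
Terminal stock prices: S_u = 70.62, S_d = 42.83
Terminal payoffs (K − S): max(-20.62, 0) = 0, max(7.166, 0) = 7.166
Node 0 (S = 55): V_0 = e^(−0.03)·[0.4981·0.0000 + 0.5019·7.1660] = 3.4903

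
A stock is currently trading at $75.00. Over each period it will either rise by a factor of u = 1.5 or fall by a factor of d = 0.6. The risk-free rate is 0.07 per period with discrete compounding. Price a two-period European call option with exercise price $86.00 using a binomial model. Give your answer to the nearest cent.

Risk-neutral probability p = (1 + 0.07 − 0.6)/(1.5 − 0.6) = 0.4700/0.9000 = 0.5222
Terminal stock prices: S_uu = 168.8, S_ud = 67.5, S_dd = 27
Terminal payoffs (S − K): max(82.75, 0) = 82.75, max(-18.5, 0) = 0, max(-59, 0) = 0
Node u (S = 112.5): V_u = 1/1.07·[0.5222·82.7500 + 0.4778·0.0000] = 40.3868
Node d (S = 45): V_d = 1/1.07·[0.5222·0.0000 + 0.4778·0.0000] = 0.0000
Node 0 (S = 75): V_0 = 1/1.07·[0.5222·40.3868 + 0.4778·0.0000] = 19.7111

$19.71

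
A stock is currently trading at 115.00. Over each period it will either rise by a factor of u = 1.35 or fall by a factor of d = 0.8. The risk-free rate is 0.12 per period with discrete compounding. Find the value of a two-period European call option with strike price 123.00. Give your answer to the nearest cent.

Risk-neutral probability p = (1 + 0.12 − 0.8)/(1.35 − 0.8) = 0.3200/0.5500 = 0.5818
Terminal stock prices: S_uu = 209.6, S_ud = 124.2, S_dd = 73.6
Terminal payoffs (S − K): max(86.59, 0) = 86.59, max(1.2, 0) = 1.2, max(-49.4, 0) = 0
Node u (S = 155.2): V_u = 1/1.12·[0.5818·86.5875 + 0.4182·1.2000] = 45.4286
Node d (S = 92): V_d = 1/1.12·[0.5818·1.2000 + 0.4182·0.0000] = 0.6234
Node 0 (S = 115): V_0 = 1/1.12·[0.5818·45.4286 + 0.4182·0.6234] = 23.8320

23.83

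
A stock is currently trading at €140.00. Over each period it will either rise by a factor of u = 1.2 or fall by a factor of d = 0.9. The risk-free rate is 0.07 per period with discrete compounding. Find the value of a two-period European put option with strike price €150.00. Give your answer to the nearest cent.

Risk-neutral probability p = (1 + 0.07 − 0.9)/(1.2 − 0.9) = 0.1700/0.3000 = 0.5667
Terminal stock prices: S_uu = 201.6, S_ud = 151.2, S_dd = 113.4
Terminal payoffs (K − S): max(-51.6, 0) = 0, max(-1.2, 0) = 0, max(36.6, 0) = 36.6
Node u (S = 168): V_u = 1/1.07·[0.5667·0.0000 + 0.4333·0.0000] = 0.0000
Node d (S = 126): V_d = 1/1.07·[0.5667·0.0000 + 0.4333·36.6000] = 14.8224
Node 0 (S = 140): V_0 = 1/1.07·[0.5667·0.0000 + 0.4333·14.8224] = 6.0029

€6.00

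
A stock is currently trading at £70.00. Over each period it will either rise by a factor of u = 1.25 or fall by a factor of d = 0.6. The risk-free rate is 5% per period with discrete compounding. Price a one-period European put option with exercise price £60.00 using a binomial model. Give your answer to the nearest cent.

Risk-neutral probability p = (1 + 0.05 − 0.6)/(1.25 − 0.6) = 0.4500/0.6500 = 0.6923
Terminal stock prices: S_u = 87.5, S_d = 42
Terminal payoffs (K − S): max(-27.5, 0) = 0, max(18, 0) = 18
Node 0 (S = 70): V_0 = 1/1.05·[0.6923·0.0000 + 0.3077·18.0000] = 5.2747

£5.27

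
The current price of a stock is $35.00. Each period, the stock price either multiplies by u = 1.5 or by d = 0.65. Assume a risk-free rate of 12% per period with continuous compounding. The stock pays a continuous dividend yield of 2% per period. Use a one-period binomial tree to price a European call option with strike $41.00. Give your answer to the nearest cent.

$5.46

Per-period risk-free factor R = e^0.12 = 1.1275; dividend-adjusted growth = e^(0.12−0.02) = 1.1052.
Risk-neutral probability p = (1.1052 − 0.65)/(1.5 − 0.65) = 0.4552/0.8500 = 0.5355
Terminal stock prices: S_u = 52.5, S_d = 22.75
Terminal payoffs (S − K): max(11.5, 0) = 11.5, max(-18.25, 0) = 0
Node 0 (S = 35): V_0 = e^(−0.12)·[0.5355·11.5000 + 0.4645·0.0000] = 5.4618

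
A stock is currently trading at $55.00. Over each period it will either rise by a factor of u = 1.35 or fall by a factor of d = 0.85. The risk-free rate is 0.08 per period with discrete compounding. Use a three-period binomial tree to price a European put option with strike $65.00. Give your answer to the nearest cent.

Risk-neutral probability p = (1 + 0.08 − 0.85)/(1.35 − 0.85) = 0.2300/0.5000 = 0.4600
Terminal stock prices: S_uuu = 135.3, S_uud = 85.2, S_udd = 53.65, S_ddd = 33.78
Terminal payoffs (K − S): max(-70.32, 0) = 0, max(-20.2, 0) = 0, max(11.35, 0) = 11.35, max(31.22, 0) = 31.22
Node uu (S = 100.2): V_uu = 1/1.08·[0.4600·0.0000 + 0.5400·0.0000] = 0.0000
Node ud (S = 63.11): V_ud = 1/1.08·[0.4600·0.0000 + 0.5400·11.3544] = 5.6772
Node dd (S = 39.74): V_dd = 1/1.08·[0.4600·11.3544 + 0.5400·31.2231] = 20.4477
Node u (S = 74.25): V_u = 1/1.08·[0.4600·0.0000 + 0.5400·5.6772] = 2.8386
Node d (S = 46.75): V_d = 1/1.08·[0.4600·5.6772 + 0.5400·20.4477] = 12.6419
Node 0 (S = 55): V_0 = 1/1.08·[0.4600·2.8386 + 0.5400·12.6419] = 7.5300

$7.53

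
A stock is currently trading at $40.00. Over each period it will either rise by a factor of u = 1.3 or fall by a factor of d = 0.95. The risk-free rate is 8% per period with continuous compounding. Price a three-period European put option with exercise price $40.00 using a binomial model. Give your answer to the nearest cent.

$1.07

Risk-neutral probability p = (e^0.08 − 0.95)/(1.3 − 0.95) = 0.1333/0.3500 = 0.3808
Terminal stock prices: S_uuu = 87.88, S_uud = 64.22, S_udd = 46.93, S_ddd = 34.29
Terminal payoffs (K − S): max(-47.88, 0) = 0, max(-24.22, 0) = 0, max(-6.93, 0) = 0, max(5.705, 0) = 5.705
Node uu (S = 67.6): V_uu = e^(−0.08)·[0.3808·0.0000 + 0.6192·0.0000] = 0.0000
Node ud (S = 49.4): V_ud = e^(−0.08)·[0.3808·0.0000 + 0.6192·0.0000] = 0.0000
Node dd (S = 36.1): V_dd = e^(−0.08)·[0.3808·0.0000 + 0.6192·5.7050] = 3.2608
Node u (S = 52): V_u = e^(−0.08)·[0.3808·0.0000 + 0.6192·0.0000] = 0.0000
Node d (S = 38): V_d = e^(−0.08)·[0.3808·0.0000 + 0.6192·3.2608] = 1.8638
Node 0 (S = 40): V_0 = e^(−0.08)·[0.3808·0.0000 + 0.6192·1.8638] = 1.0653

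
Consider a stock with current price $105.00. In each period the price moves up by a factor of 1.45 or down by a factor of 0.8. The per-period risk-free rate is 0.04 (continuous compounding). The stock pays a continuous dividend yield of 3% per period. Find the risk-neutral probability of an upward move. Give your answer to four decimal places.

p = 0.3232

Per-period risk-free factor R = e^0.04 = 1.0408; dividend-adjusted growth = e^(0.04−0.03) = 1.0101.
Risk-neutral probability p = (1.0101 − 0.8)/(1.45 − 0.8) = 0.2101/0.6500 = 0.3232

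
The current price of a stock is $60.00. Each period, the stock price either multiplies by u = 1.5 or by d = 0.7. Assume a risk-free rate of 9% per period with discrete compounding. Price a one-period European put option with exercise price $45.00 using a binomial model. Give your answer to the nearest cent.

Risk-neutral probability p = (1 + 0.09 − 0.7)/(1.5 − 0.7) = 0.3900/0.8000 = 0.4875
Terminal stock prices: S_u = 90, S_d = 42
Terminal payoffs (K − S): max(-45, 0) = 0, max(3, 0) = 3
Node 0 (S = 60): V_0 = 1/1.09·[0.4875·0.0000 + 0.5125·3.0000] = 1.4106

$1.41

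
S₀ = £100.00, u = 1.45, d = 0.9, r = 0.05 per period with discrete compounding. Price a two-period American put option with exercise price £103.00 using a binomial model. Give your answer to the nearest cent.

Risk-neutral probability p = (1 + 0.05 − 0.9)/(1.45 − 0.9) = 0.1500/0.5500 = 0.2727
Terminal stock prices: S_uu = 210.2, S_ud = 130.5, S_dd = 81
Terminal payoffs (K − S): max(-107.2, 0) = 0, max(-27.5, 0) = 0, max(22, 0) = 22
Node u (S = 145): continuation = 1/1.05·[0.2727·0.0000 + 0.7273·0.0000] = 0.0000; exercise value = 0.0000 ≤ continuation, so V_u = 0.0000
Node d (S = 90): continuation = 1/1.05·[0.2727·0.0000 + 0.7273·22.0000] = 15.2381; exercise value = 13.0000 ≤ continuation, so V_d = 15.2381
Node 0 (S = 100): continuation = 1/1.05·[0.2727·0.0000 + 0.7273·15.2381] = 10.5545; exercise value = 3.0000 ≤ continuation, so V_0 = 10.5545

£10.55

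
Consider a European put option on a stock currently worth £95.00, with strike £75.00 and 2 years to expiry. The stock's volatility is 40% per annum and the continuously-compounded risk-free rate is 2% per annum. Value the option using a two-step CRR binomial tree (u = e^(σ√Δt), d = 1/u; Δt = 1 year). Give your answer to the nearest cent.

CRR parameters: u = e^(σ√Δt) = e^(0.4·√1) = 1.4918, d = 1/u = 0.6703
Per-period rate: rΔt = 0.02·1 = 0.02, so R = e^0.02 = 1.0202
Risk-neutral probability p = (e^0.02 − 0.6703)/(1.4918 − 0.6703) = 0.3499/0.8215 = 0.4259
Terminal stock prices: S_uu = 211.4, S_ud = 95, S_dd = 42.69
Terminal payoffs (K − S): max(-136.4, 0) = 0, max(-20, 0) = 0, max(32.31, 0) = 32.31
Node u (S = 141.7): V_u = e^(−0.02)·[0.4259·0.0000 + 0.5741·0.0000] = 0.0000
Node d (S = 63.68): V_d = e^(−0.02)·[0.4259·0.0000 + 0.5741·32.3137] = 18.1839
Node 0 (S = 95): V_0 = e^(−0.02)·[0.4259·0.0000 + 0.5741·18.1839] = 10.2326

£10.23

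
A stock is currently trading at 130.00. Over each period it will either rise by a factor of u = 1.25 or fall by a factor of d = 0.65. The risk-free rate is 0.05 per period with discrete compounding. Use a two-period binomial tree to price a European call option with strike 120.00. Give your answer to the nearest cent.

33.51

Risk-neutral probability p = (1 + 0.05 − 0.65)/(1.25 − 0.65) = 0.4000/0.6000 = 0.6667
Terminal stock prices: S_uu = 203.1, S_ud = 105.6, S_dd = 54.93
Terminal payoffs (S − K): max(83.12, 0) = 83.12, max(-14.38, 0) = 0, max(-65.07, 0) = 0
Node u (S = 162.5): V_u = 1/1.05·[0.6667·83.1250 + 0.3333·0.0000] = 52.7778
Node d (S = 84.5): V_d = 1/1.05·[0.6667·0.0000 + 0.3333·0.0000] = 0.0000
Node 0 (S = 130): V_0 = 1/1.05·[0.6667·52.7778 + 0.3333·0.0000] = 33.5097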